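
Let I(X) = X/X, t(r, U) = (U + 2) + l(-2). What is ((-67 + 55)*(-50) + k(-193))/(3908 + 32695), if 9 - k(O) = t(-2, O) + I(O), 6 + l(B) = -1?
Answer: 806/36603 ≈ 0.022020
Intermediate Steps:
l(B) = -7 (l(B) = -6 - 1 = -7)
t(r, U) = -5 + U (t(r, U) = (U + 2) - 7 = (2 + U) - 7 = -5 + U)
I(X) = 1
k(O) = 13 - O (k(O) = 9 - ((-5 + O) + 1) = 9 - (-4 + O) = 9 + (4 - O) = 13 - O)
((-67 + 55)*(-50) + k(-193))/(3908 + 32695) = ((-67 + 55)*(-50) + (13 - 1*(-193)))/(3908 + 32695) = (-12*(-50) + (13 + 193))/36603 = (600 + 206)*(1/36603) = 806*(1/36603) = 806/36603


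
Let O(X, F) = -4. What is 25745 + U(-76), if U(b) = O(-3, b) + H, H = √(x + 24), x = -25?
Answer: 25741 + I ≈ 25741.0 + 1.0*I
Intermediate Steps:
H = I (H = √(-25 + 24) = √(-1) = I ≈ 1.0*I)
U(b) = -4 + I
25745 + U(-76) = 25745 + (-4 + I) = 25741 + I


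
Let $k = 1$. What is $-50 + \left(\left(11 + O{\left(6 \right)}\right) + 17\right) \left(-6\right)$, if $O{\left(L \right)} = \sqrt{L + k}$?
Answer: $-218 - 6 \sqrt{7} \approx -233.87$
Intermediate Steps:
$O{\left(L \right)} = \sqrt{1 + L}$ ($O{\left(L \right)} = \sqrt{L + 1} = \sqrt{1 + L}$)
$-50 + \left(\left(11 + O{\left(6 \right)}\right) + 17\right) \left(-6\right) = -50 + \left(\left(11 + \sqrt{1 + 6}\right) + 17\right) \left(-6\right) = -50 + \left(\left(11 + \sqrt{7}\right) + 17\right) \left(-6\right) = -50 + \left(28 + \sqrt{7}\right) \left(-6\right) = -50 - \left(168 + 6 \sqrt{7}\right) = -218 - 6 \sqrt{7}$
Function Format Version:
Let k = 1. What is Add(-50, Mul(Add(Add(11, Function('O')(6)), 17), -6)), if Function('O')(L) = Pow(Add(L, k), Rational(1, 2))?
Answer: Add(-218, Mul(-6, Pow(7, Rational(1, 2)))) ≈ -233.87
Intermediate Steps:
Function('O')(L) = Pow(Add(1, L), Rational(1, 2)) (Function('O')(L) = Pow(Add(L, 1), Rational(1, 2)) = Pow(Add(1, L), Rational(1, 2)))
Add(-50, Mul(Add(Add(11, Function('O')(6)), 17), -6)) = Add(-50, Mul(Add(Add(11, Pow(Add(1, 6), Rational(1, 2))), 17), -6)) = Add(-50, Mul(Add(Add(11, Pow(7, Rational(1, 2))), 17), -6)) = Add(-50, Mul(Add(28, Pow(7, Rational(1, 2))), -6)) = Add(-50, Add(-168, Mul(-6, Pow(7, Rational(1, 2))))) = Add(-218, Mul(-6, Pow(7, Rational(1, 2))))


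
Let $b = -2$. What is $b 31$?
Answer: $-62$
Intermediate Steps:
$b 31 = \left(-2\right) 31 = -62$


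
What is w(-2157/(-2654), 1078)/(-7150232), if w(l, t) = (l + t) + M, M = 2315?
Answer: -9007179/18976715728 ≈ -0.00047464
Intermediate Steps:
w(l, t) = 2315 + l + t (w(l, t) = (l + t) + 2315 = 2315 + l + t)
w(-2157/(-2654), 1078)/(-7150232) = (2315 - 2157/(-2654) + 1078)/(-7150232) = (2315 - 2157*(-1/2654) + 1078)*(-1/7150232) = (2315 + 2157/2654 + 1078)*(-1/7150232) = (9007179/2654)*(-1/7150232) = -9007179/18976715728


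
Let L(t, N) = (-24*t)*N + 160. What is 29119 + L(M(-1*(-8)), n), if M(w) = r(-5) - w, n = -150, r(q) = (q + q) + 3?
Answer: -24721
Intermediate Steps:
r(q) = 3 + 2*q (r(q) = 2*q + 3 = 3 + 2*q)
M(w) = -7 - w (M(w) = (3 + 2*(-5)) - w = (3 - 10) - w = -7 - w)
L(t, N) = 160 - 24*N*t (L(t, N) = -24*N*t + 160 = 160 - 24*N*t)
29119 + L(M(-1*(-8)), n) = 29119 + (160 - 24*(-150)*(-7 - (-1)*(-8))) = 29119 + (160 - 24*(-150)*(-7 - 1*8)) = 29119 + (160 - 24*(-150)*(-7 - 8)) = 29119 + (160 - 24*(-150)*(-15)) = 29119 + (160 - 54000) = 29119 - 53840 = -24721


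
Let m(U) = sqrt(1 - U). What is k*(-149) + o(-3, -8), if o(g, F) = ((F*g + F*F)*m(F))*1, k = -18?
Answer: 2946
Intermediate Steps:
o(g, F) = sqrt(1 - F)*(F**2 + F*g) (o(g, F) = ((F*g + F*F)*sqrt(1 - F))*1 = ((F*g + F**2)*sqrt(1 - F))*1 = ((F**2 + F*g)*sqrt(1 - F))*1 = (sqrt(1 - F)*(F**2 + F*g))*1 = sqrt(1 - F)*(F**2 + F*g))
k*(-149) + o(-3, -8) = -18*(-149) - 8*sqrt(1 - 1*(-8))*(-8 - 3) = 2682 - 8*sqrt(1 + 8)*(-11) = 2682 - 8*sqrt(9)*(-11) = 2682 - 8*3*(-11) = 2682 + 264 = 2946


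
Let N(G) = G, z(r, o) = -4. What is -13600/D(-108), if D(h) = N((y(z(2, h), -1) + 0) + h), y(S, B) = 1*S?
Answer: 850/7 ≈ 121.43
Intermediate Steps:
y(S, B) = S
D(h) = -4 + h (D(h) = (-4 + 0) + h = -4 + h)
-13600/D(-108) = -13600/(-4 - 108) = -13600/(-112) = -13600*(-1/112) = 850/7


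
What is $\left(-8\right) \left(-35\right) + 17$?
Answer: $297$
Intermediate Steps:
$\left(-8\right) \left(-35\right) + 17 = 280 + 17 = 297$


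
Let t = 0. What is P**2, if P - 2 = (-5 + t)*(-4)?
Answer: 484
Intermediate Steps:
P = 22 (P = 2 + (-5 + 0)*(-4) = 2 - 5*(-4) = 2 + 20 = 22)
P**2 = 22**2 = 484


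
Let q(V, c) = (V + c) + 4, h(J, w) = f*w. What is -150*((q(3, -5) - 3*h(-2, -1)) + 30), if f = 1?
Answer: -5250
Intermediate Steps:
h(J, w) = w (h(J, w) = 1*w = w)
q(V, c) = 4 + V + c
-150*((q(3, -5) - 3*h(-2, -1)) + 30) = -150*(((4 + 3 - 5) - 3*(-1)) + 30) = -150*((2 + 3) + 30) = -150*(5 + 30) = -150*35 = -5250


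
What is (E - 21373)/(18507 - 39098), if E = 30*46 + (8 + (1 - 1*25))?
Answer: 20009/20591 ≈ 0.97174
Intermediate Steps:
E = 1364 (E = 1380 + (8 + (1 - 25)) = 1380 + (8 - 24) = 1380 - 16 = 1364)
(E - 21373)/(18507 - 39098) = (1364 - 21373)/(18507 - 39098) = -20009/(-20591) = -20009*(-1/20591) = 20009/20591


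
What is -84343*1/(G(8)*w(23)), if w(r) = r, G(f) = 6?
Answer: -84343/138 ≈ -611.18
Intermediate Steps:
-84343*1/(G(8)*w(23)) = -84343/(23*6) = -84343/138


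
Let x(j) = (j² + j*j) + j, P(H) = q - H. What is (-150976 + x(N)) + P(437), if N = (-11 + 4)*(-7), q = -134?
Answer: -146696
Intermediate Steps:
P(H) = -134 - H
N = 49 (N = -7*(-7) = 49)
x(j) = j + 2*j² (x(j) = (j² + j²) + j = 2*j² + j = j + 2*j²)
(-150976 + x(N)) + P(437) = (-150976 + 49*(1 + 2*49)) + (-134 - 1*437) = (-150976 + 49*(1 + 98)) + (-134 - 437) = (-150976 + 49*99) - 571 = (-150976 + 4851) - 571 = -146125 - 571 = -146696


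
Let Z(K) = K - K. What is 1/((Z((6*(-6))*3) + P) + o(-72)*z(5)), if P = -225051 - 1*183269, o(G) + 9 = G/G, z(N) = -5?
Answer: -1/408280 ≈ -2.4493e-6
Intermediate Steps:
o(G) = -8 (o(G) = -9 + G/G = -9 + 1 = -8)
Z(K) = 0
P = -408320 (P = -225051 - 183269 = -408320)
1/((Z((6*(-6))*3) + P) + o(-72)*z(5)) = 1/((0 - 408320) - 8*(-5)) = 1/(-408320 + 40) = 1/(-408280) = -1/408280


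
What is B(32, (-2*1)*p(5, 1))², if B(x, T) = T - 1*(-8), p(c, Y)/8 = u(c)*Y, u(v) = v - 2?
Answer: 1600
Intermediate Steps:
u(v) = -2 + v
p(c, Y) = 8*Y*(-2 + c) (p(c, Y) = 8*((-2 + c)*Y) = 8*(Y*(-2 + c)) = 8*Y*(-2 + c))
B(x, T) = 8 + T (B(x, T) = T + 8 = 8 + T)
B(32, (-2*1)*p(5, 1))² = (8 + (-2*1)*(8*1*(-2 + 5)))² = (8 - 16*3)² = (8 - 2*24)² = (8 - 48)² = (-40)² = 1600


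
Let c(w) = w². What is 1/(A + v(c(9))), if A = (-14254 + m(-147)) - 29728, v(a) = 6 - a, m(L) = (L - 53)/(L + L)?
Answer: -147/6476279 ≈ -2.2698e-5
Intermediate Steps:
m(L) = (-53 + L)/(2*L) (m(L) = (-53 + L)/((2*L)) = (-53 + L)*(1/(2*L)) = (-53 + L)/(2*L))
A = -6465254/147 (A = (-14254 + (½)*(-53 - 147)/(-147)) - 29728 = (-14254 + (½)*(-1/147)*(-200)) - 29728 = (-14254 + 100/147) - 29728 = -2095238/147 - 29728 = -6465254/147 ≈ -43981.)
1/(A + v(c(9))) = 1/(-6465254/147 + (6 - 1*9²)) = 1/(-6465254/147 + (6 - 1*81)) = 1/(-6465254/147 + (6 - 81)) = 1/(-6465254/147 - 75) = 1/(-6476279/147) = -147/6476279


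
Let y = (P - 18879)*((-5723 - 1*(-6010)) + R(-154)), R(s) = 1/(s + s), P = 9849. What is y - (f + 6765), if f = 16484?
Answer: -57526253/22 ≈ -2.6148e+6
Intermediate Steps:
R(s) = 1/(2*s)
y = -57014775/22 (y = (9849 - 18879)*((-5723 - 1*(-6010)) + (½)/(-154)) = -9030*((-5723 + 6010) + (½)*(-1/154)) = -9030*(287 - 1/308) = -9030*88395/308 = -57014775/22 ≈ -2.5916e+6)
y - (f + 6765) = -57014775/22 - (16484 + 6765) = -57014775/22 - 1*23249 = -57014775/22 - 23249 = -57526253/22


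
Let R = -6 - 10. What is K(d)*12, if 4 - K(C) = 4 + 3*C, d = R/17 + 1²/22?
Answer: 6030/187 ≈ 32.246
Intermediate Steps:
R = -16
d = -335/374 (d = -16/17 + 1²/22 = -16*1/17 + 1*(1/22) = -16/17 + 1/22 = -335/374 ≈ -0.89572)
K(C) = -3*C (K(C) = 4 - (4 + 3*C) = 4 + (-4 - 3*C) = -3*C)
K(d)*12 = -3*(-335/374)*12 = (1005/374)*12 = 6030/187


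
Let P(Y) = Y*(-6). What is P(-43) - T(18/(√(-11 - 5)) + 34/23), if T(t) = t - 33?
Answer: 6659/23 + 9*I/2 ≈ 289.52 + 4.5*I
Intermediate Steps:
P(Y) = -6*Y
T(t) = -33 + t
P(-43) - T(18/(√(-11 - 5)) + 34/23) = -6*(-43) - (-33 + (18/(√(-11 - 5)) + 34/23)) = 258 - (-33 + (18/(√(-16)) + 34*(1/23))) = 258 - (-33 + (18/((4*I)) + 34/23)) = 258 - (-33 + (18*(-I/4) + 34/23)) = 258 - (-33 + (-9*I/2 + 34/23)) = 258 - (-33 + (34/23 - 9*I/2)) = 258 - (-725/23 - 9*I/2) = 258 + (725/23 + 9*I/2) = 6659/23 + 9*I/2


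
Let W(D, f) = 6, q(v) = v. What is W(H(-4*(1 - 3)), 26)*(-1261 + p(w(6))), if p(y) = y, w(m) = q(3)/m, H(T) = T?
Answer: -7563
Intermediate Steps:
w(m) = 3/m
W(H(-4*(1 - 3)), 26)*(-1261 + p(w(6))) = 6*(-1261 + 3/6) = 6*(-1261 + 3*(⅙)) = 6*(-1261 + ½) = 6*(-2521/2) = -7563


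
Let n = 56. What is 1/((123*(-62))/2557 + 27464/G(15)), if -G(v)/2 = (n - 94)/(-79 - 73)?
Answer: -2557/140458522 ≈ -1.8205e-5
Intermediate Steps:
G(v) = -1/2 (G(v) = -2*(56 - 94)/(-79 - 73) = -(-76)/(-152) = -(-76)*(-1)/152 = -2*1/4 = -1/2)
1/((123*(-62))/2557 + 27464/G(15)) = 1/((123*(-62))/2557 + 27464/(-1/2)) = 1/(-7626*1/2557 + 27464*(-2)) = 1/(-7626/2557 - 54928) = 1/(-140458522/2557) = -2557/140458522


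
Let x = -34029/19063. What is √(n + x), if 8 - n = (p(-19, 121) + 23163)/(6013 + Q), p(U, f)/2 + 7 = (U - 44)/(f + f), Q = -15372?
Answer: √5643917871213559/25487231 ≈ 2.9476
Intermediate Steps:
p(U, f) = -14 + (-44 + U)/f (p(U, f) = -14 + 2*((U - 44)/(f + f)) = -14 + 2*((-44 + U)/((2*f))) = -14 + 2*((-44 + U)*(1/(2*f))) = -14 + 2*((-44 + U)/(2*f)) = -14 + (-44 + U)/f)
n = 1694354/161777 (n = 8 - ((-44 - 19 - 14*121)/121 + 23163)/(6013 - 15372) = 8 - ((-44 - 19 - 1694)/121 + 23163)/(-9359) = 8 - ((1/121)*(-1757) + 23163)*(-1)/9359 = 8 - (-1757/121 + 23163)*(-1)/9359 = 8 - 2800966*(-1)/(121*9359) = 8 - 1*(-400138/161777) = 8 + 400138/161777 = 1694354/161777 ≈ 10.473)
x = -34029/19063 (x = -34029*1/19063 = -34029/19063 ≈ -1.7851)
√(n + x) = √(1694354/161777 - 34029/19063) = √(2435850979/280359541) = √5643917871213559/25487231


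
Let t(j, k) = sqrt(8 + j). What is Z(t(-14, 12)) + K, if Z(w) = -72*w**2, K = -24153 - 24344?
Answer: -48065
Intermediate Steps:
K = -48497
Z(t(-14, 12)) + K = -72*(sqrt(8 - 14))**2 - 48497 = -72*(sqrt(-6))**2 - 48497 = -72*(I*sqrt(6))**2 - 48497 = -72*(-6) - 48497 = 432 - 48497 = -48065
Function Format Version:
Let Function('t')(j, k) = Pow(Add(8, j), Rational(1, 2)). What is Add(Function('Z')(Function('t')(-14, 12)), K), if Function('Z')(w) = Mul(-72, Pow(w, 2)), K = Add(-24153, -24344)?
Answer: -48065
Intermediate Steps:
K = -48497
Add(Function('Z')(Function('t')(-14, 12)), K) = Add(Mul(-72, Pow(Pow(Add(8, -14), Rational(1, 2)), 2)), -48497) = Add(Mul(-72, Pow(Pow(-6, Rational(1, 2)), 2)), -48497) = Add(Mul(-72, Pow(Mul(I, Pow(6, Rational(1, 2))), 2)), -48497) = Add(Mul(-72, -6), -48497) = Add(432, -48497) = -48065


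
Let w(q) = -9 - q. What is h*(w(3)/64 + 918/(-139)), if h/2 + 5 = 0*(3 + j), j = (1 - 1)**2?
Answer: 75525/1112 ≈ 67.918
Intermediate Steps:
j = 0 (j = 0**2 = 0)
h = -10 (h = -10 + 2*(0*(3 + 0)) = -10 + 2*(0*3) = -10 + 2*0 = -10 + 0 = -10)
h*(w(3)/64 + 918/(-139)) = -10*((-9 - 1*3)/64 + 918/(-139)) = -10*((-9 - 3)*(1/64) + 918*(-1/139)) = -10*(-12*1/64 - 918/139) = -10*(-3/16 - 918/139) = -10*(-15105/2224) = 75525/1112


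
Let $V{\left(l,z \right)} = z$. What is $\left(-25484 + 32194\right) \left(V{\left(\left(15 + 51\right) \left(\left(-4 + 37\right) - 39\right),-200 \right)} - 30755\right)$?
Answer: $-207708050$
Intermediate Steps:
$\left(-25484 + 32194\right) \left(V{\left(\left(15 + 51\right) \left(\left(-4 + 37\right) - 39\right),-200 \right)} - 30755\right) = \left(-25484 + 32194\right) \left(-200 - 30755\right) = 6710 \left(-30955\right) = -207708050$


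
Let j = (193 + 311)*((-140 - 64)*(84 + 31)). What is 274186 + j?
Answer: -11549654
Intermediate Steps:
j = -11823840 (j = 504*(-204*115) = 504*(-23460) = -11823840)
274186 + j = 274186 - 11823840 = -11549654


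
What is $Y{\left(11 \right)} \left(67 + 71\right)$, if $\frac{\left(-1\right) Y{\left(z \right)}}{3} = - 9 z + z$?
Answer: $36432$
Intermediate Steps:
$Y{\left(z \right)} = 24 z$ ($Y{\left(z \right)} = - 3 \left(- 9 z + z\right) = - 3 \left(- 8 z\right) = 24 z$)
$Y{\left(11 \right)} \left(67 + 71\right) = 24 \cdot 11 \left(67 + 71\right) = 264 \cdot 138 = 36432$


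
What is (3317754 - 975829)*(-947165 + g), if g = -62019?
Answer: -2363433239200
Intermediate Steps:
(3317754 - 975829)*(-947165 + g) = (3317754 - 975829)*(-947165 - 62019) = 2341925*(-1009184) = -2363433239200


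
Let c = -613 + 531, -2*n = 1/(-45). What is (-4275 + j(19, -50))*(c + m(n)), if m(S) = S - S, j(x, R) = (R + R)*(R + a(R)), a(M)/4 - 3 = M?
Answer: -1601050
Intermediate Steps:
n = 1/90 (n = -½/(-45) = -½*(-1/45) = 1/90 ≈ 0.011111)
a(M) = 12 + 4*M
j(x, R) = 2*R*(12 + 5*R) (j(x, R) = (R + R)*(R + (12 + 4*R)) = (2*R)*(12 + 5*R) = 2*R*(12 + 5*R))
c = -82
m(S) = 0
(-4275 + j(19, -50))*(c + m(n)) = (-4275 + 2*(-50)*(12 + 5*(-50)))*(-82 + 0) = (-4275 + 2*(-50)*(12 - 250))*(-82) = (-4275 + 2*(-50)*(-238))*(-82) = (-4275 + 23800)*(-82) = 19525*(-82) = -1601050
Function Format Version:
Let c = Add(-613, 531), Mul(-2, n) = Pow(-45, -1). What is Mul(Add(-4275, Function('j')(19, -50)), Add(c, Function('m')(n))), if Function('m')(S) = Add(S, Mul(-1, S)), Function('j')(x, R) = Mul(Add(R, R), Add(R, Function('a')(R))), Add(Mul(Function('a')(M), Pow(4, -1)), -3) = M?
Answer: -1601050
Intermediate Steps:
n = Rational(1, 90) (n = Mul(Rational(-1, 2), Pow(-45, -1)) = Mul(Rational(-1, 2), Rational(-1, 45)) = Rational(1, 90) ≈ 0.011111)
Function('a')(M) = Add(12, Mul(4, M))
Function('j')(x, R) = Mul(2, R, Add(12, Mul(5, R))) (Function('j')(x, R) = Mul(Add(R, R), Add(R, Add(12, Mul(4, R)))) = Mul(Mul(2, R), Add(12, Mul(5, R))) = Mul(2, R, Add(12, Mul(5, R))))
c = -82
Function('m')(S) = 0
Mul(Add(-4275, Function('j')(19, -50)), Add(c, Function('m')(n))) = Mul(Add(-4275, Mul(2, -50, Add(12, Mul(5, -50)))), Add(-82, 0)) = Mul(Add(-4275, Mul(2, -50, Add(12, -250))), -82) = Mul(Add(-4275, Mul(2, -50, -238)), -82) = Mul(Add(-4275, 23800), -82) = Mul(19525, -82) = -1601050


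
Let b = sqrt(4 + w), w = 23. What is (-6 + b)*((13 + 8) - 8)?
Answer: -78 + 39*sqrt(3) ≈ -10.450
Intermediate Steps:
b = 3*sqrt(3) (b = sqrt(4 + 23) = sqrt(27) = 3*sqrt(3) ≈ 5.1962)
(-6 + b)*((13 + 8) - 8) = (-6 + 3*sqrt(3))*((13 + 8) - 8) = (-6 + 3*sqrt(3))*(21 - 8) = (-6 + 3*sqrt(3))*13 = -78 + 39*sqrt(3)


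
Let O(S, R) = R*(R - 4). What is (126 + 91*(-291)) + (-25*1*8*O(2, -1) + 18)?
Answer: -27337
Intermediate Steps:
O(S, R) = R*(-4 + R)
(126 + 91*(-291)) + (-25*1*8*O(2, -1) + 18) = (126 + 91*(-291)) + (-25*1*8*(-(-4 - 1)) + 18) = (126 - 26481) + (-200*(-1*(-5)) + 18) = -26355 + (-200*5 + 18) = -26355 + (-25*40 + 18) = -26355 + (-1000 + 18) = -26355 - 982 = -27337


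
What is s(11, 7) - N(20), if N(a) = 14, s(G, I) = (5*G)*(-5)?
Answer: -289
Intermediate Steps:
s(G, I) = -25*G
s(11, 7) - N(20) = -25*11 - 1*14 = -275 - 14 = -289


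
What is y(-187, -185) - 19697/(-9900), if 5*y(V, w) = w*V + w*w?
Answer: 136283297/9900 ≈ 13766.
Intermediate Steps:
y(V, w) = w²/5 + V*w/5 (y(V, w) = (w*V + w*w)/5 = (V*w + w²)/5 = (w² + V*w)/5 = w²/5 + V*w/5)
y(-187, -185) - 19697/(-9900) = (⅕)*(-185)*(-187 - 185) - 19697/(-9900) = (⅕)*(-185)*(-372) - 19697*(-1/9900) = 13764 + 19697/9900 = 136283297/9900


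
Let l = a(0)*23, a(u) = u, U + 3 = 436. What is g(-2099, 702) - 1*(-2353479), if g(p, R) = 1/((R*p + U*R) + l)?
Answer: 2752469001827/1169532 ≈ 2.3535e+6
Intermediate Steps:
U = 433 (U = -3 + 436 = 433)
l = 0 (l = 0*23 = 0)
g(p, R) = 1/(433*R + R*p) (g(p, R) = 1/((R*p + 433*R) + 0) = 1/((433*R + R*p) + 0) = 1/(433*R + R*p))
g(-2099, 702) - 1*(-2353479) = 1/(702*(433 - 2099)) - 1*(-2353479) = (1/702)/(-1666) + 2353479 = (1/702)*(-1/1666) + 2353479 = -1/1169532 + 2353479 = 2752469001827/1169532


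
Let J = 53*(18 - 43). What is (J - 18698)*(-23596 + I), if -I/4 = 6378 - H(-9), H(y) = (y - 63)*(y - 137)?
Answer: 141362380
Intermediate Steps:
J = -1325 (J = 53*(-25) = -1325)
H(y) = (-137 + y)*(-63 + y) (H(y) = (-63 + y)*(-137 + y) = (-137 + y)*(-63 + y))
I = 16536 (I = -4*(6378 - (8631 + (-9)² - 200*(-9))) = -4*(6378 - (8631 + 81 + 1800)) = -4*(6378 - 1*10512) = -4*(6378 - 10512) = -4*(-4134) = 16536)
(J - 18698)*(-23596 + I) = (-1325 - 18698)*(-23596 + 16536) = -20023*(-7060) = 141362380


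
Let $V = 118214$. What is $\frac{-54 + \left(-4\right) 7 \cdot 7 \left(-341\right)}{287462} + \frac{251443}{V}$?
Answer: $\frac{40087437507}{16991016434} \approx 2.3593$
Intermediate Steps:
$\frac{-54 + \left(-4\right) 7 \cdot 7 \left(-341\right)}{287462} + \frac{251443}{V} = \frac{-54 + \left(-4\right) 7 \cdot 7 \left(-341\right)}{287462} + \frac{251443}{118214} = \left(-54 + \left(-28\right) 7 \left(-341\right)\right) \frac{1}{287462} + 251443 \cdot \frac{1}{118214} = \left(-54 - -66836\right) \frac{1}{287462} + \frac{251443}{118214} = \left(-54 + 66836\right) \frac{1}{287462} + \frac{251443}{118214} = 66782 \cdot \frac{1}{287462} + \frac{251443}{118214} = \frac{33391}{143731} + \frac{251443}{118214} = \frac{40087437507}{16991016434}$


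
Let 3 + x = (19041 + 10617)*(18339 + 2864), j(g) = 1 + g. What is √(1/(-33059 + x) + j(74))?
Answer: √7413681973686866578/314402756 ≈ 8.6602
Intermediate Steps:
x = 628838571 (x = -3 + (19041 + 10617)*(18339 + 2864) = -3 + 29658*21203 = -3 + 628838574 = 628838571)
√(1/(-33059 + x) + j(74)) = √(1/(-33059 + 628838571) + (1 + 74)) = √(1/628805512 + 75) = √(47160413401/628805512) = √7413681973686866578/314402756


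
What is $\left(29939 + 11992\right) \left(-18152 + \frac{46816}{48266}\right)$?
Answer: $- \frac{18367405258248}{24133} \approx -7.6109 \cdot 10^{8}$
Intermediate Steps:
$\left(29939 + 11992\right) \left(-18152 + \frac{46816}{48266}\right) = 41931 \left(-18152 + 46816 \cdot \frac{1}{48266}\right) = 41931 \left(-18152 + \frac{23408}{24133}\right) = 41931 \left(- \frac{438038808}{24133}\right) = - \frac{18367405258248}{24133}$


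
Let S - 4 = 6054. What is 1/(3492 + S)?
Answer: 1/9550 ≈ 0.00010471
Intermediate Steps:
S = 6058 (S = 4 + 6054 = 6058)
1/(3492 + S) = 1/(3492 + 6058) = 1/9550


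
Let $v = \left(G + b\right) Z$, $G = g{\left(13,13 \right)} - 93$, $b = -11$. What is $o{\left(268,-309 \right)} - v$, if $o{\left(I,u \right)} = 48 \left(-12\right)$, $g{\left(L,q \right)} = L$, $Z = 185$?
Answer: $16259$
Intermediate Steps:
$G = -80$ ($G = 13 - 93 = -80$)
$o{\left(I,u \right)} = -576$
$v = -16835$ ($v = \left(-80 - 11\right) 185 = \left(-91\right) 185 = -16835$)
$o{\left(268,-309 \right)} - v = -576 - -16835 = -576 + 16835 = 16259$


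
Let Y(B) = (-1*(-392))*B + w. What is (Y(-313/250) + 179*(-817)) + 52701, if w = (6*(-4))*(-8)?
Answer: -11730098/125 ≈ -93841.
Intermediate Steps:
w = 192 (w = -24*(-8) = 192)
Y(B) = 192 + 392*B (Y(B) = (-1*(-392))*B + 192 = 392*B + 192 = 192 + 392*B)
(Y(-313/250) + 179*(-817)) + 52701 = ((192 + 392*(-313/250)) + 179*(-817)) + 52701 = ((192 + 392*(-313*1/250)) - 146243) + 52701 = ((192 + 392*(-313/250)) - 146243) + 52701 = ((192 - 61348/125) - 146243) + 52701 = (-37348/125 - 146243) + 52701 = -18317723/125 + 52701 = -11730098/125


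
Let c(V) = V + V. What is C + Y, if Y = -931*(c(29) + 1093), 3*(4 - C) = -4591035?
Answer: 458768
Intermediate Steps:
C = 1530349 (C = 4 - 1/3*(-4591035) = 4 + 1530345 = 1530349)
c(V) = 2*V
Y = -1071581 (Y = -931*(2*29 + 1093) = -931*(58 + 1093) = -931*1151 = -1071581)
C + Y = 1530349 - 1071581 = 458768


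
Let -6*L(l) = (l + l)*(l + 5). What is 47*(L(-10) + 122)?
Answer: 14852/3 ≈ 4950.7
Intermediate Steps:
L(l) = -l*(5 + l)/3 (L(l) = -(l + l)*(l + 5)/6 = -2*l*(5 + l)/6 = -l*(5 + l)/3)
47*(L(-10) + 122) = 47*(-⅓*(-10)*(5 - 10) + 122) = 47*(-⅓*(-10)*(-5) + 122) = 47*(-50/3 + 122) = 47*(316/3) = 14852/3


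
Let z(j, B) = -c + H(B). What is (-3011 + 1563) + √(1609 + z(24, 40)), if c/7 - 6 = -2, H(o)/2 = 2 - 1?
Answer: -1448 + √1583 ≈ -1408.2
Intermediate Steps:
H(o) = 2 (H(o) = 2*(2 - 1) = 2*1 = 2)
c = 28 (c = 42 + 7*(-2) = 42 - 14 = 28)
z(j, B) = -26 (z(j, B) = -1*28 + 2 = -28 + 2 = -26)
(-3011 + 1563) + √(1609 + z(24, 40)) = (-3011 + 1563) + √(1609 - 26) = -1448 + √1583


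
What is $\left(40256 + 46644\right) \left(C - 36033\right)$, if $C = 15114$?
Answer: $-1817861100$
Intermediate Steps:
$\left(40256 + 46644\right) \left(C - 36033\right) = \left(40256 + 46644\right) \left(15114 - 36033\right) = 86900 \left(-20919\right) = -1817861100$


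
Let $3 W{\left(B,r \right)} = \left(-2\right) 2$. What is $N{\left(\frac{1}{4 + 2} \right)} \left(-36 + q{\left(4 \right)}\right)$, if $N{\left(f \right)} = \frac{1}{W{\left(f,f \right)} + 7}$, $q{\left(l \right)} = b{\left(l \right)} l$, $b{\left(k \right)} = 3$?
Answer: $- \frac{72}{17} \approx -4.2353$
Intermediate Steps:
$W{\left(B,r \right)} = - \frac{4}{3}$ ($W{\left(B,r \right)} = \frac{\left(-2\right) 2}{3} = \frac{1}{3} \left(-4\right) = - \frac{4}{3}$)
$q{\left(l \right)} = 3 l$
$N{\left(f \right)} = \frac{3}{17}$ ($N{\left(f \right)} = \frac{1}{- \frac{4}{3} + 7} = \frac{1}{\frac{17}{3}} = \frac{3}{17}$)
$N{\left(\frac{1}{4 + 2} \right)} \left(-36 + q{\left(4 \right)}\right) = \frac{3 \left(-36 + 3 \cdot 4\right)}{17} = \frac{3 \left(-36 + 12\right)}{17} = \frac{3}{17} \left(-24\right) = - \frac{72}{17}$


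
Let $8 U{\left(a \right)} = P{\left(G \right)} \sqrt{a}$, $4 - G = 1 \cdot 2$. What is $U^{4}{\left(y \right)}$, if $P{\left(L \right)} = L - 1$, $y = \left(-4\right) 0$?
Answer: $0$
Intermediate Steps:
$G = 2$ ($G = 4 - 1 \cdot 2 = 4 - 2 = 2$)
$y = 0$
$P{\left(L \right)} = -1 + L$
$U{\left(a \right)} = \frac{\sqrt{a}}{8}$ ($U{\left(a \right)} = \frac{\left(-1 + 2\right) \sqrt{a}}{8} = \frac{1 \sqrt{a}}{8} = \frac{\sqrt{a}}{8}$)
$U^{4}{\left(y \right)} = \left(\frac{\sqrt{0}}{8}\right)^{4} = \left(\frac{1}{8} \cdot 0\right)^{4} = 0^{4} = 0$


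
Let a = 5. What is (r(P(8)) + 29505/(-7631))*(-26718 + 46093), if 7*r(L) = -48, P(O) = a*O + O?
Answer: -11098445625/53417 ≈ -2.0777e+5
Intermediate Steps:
P(O) = 6*O (P(O) = 5*O + O = 6*O)
r(L) = -48/7 (r(L) = (⅐)*(-48) = -48/7)
(r(P(8)) + 29505/(-7631))*(-26718 + 46093) = (-48/7 + 29505/(-7631))*(-26718 + 46093) = (-48/7 + 29505*(-1/7631))*19375 = (-48/7 - 29505/7631)*19375 = -572823/53417*19375 = -11098445625/53417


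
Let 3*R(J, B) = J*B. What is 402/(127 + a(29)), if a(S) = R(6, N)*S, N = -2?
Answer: 402/11 ≈ 36.545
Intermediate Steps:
R(J, B) = B*J/3 (R(J, B) = (J*B)/3 = (B*J)/3 = B*J/3)
a(S) = -4*S (a(S) = ((1/3)*(-2)*6)*S = -4*S)
402/(127 + a(29)) = 402/(127 - 4*29) = 402/(127 - 116) = 402/11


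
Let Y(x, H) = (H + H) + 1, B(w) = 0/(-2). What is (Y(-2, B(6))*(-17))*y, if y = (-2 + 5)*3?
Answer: -153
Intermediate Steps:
B(w) = 0 (B(w) = 0*(-1/2) = 0)
Y(x, H) = 1 + 2*H (Y(x, H) = 2*H + 1 = 1 + 2*H)
y = 9 (y = 3*3 = 9)
(Y(-2, B(6))*(-17))*y = ((1 + 2*0)*(-17))*9 = ((1 + 0)*(-17))*9 = (1*(-17))*9 = -17*9 = -153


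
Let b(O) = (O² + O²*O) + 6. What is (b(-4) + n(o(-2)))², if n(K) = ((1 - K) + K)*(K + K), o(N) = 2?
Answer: 1444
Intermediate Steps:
b(O) = 6 + O² + O³ (b(O) = (O² + O³) + 6 = 6 + O² + O³)
n(K) = 2*K (n(K) = 1*(2*K) = 2*K)
(b(-4) + n(o(-2)))² = ((6 + (-4)² + (-4)³) + 2*2)² = ((6 + 16 - 64) + 4)² = (-42 + 4)² = (-38)² = 1444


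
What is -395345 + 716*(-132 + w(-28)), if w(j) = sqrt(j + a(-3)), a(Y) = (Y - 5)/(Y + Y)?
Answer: -489857 + 2864*I*sqrt(15)/3 ≈ -4.8986e+5 + 3697.4*I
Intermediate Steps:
a(Y) = (-5 + Y)/(2*Y) (a(Y) = (-5 + Y)/((2*Y)) = (-5 + Y)*(1/(2*Y)) = (-5 + Y)/(2*Y))
w(j) = sqrt(4/3 + j) (w(j) = sqrt(j + (1/2)*(-5 - 3)/(-3)) = sqrt(j + (1/2)*(-1/3)*(-8)) = sqrt(j + 4/3) = sqrt(4/3 + j))
-395345 + 716*(-132 + w(-28)) = -395345 + 716*(-132 + sqrt(12 + 9*(-28))/3) = -395345 + 716*(-132 + sqrt(12 - 252)/3) = -395345 + 716*(-132 + sqrt(-240)/3) = -395345 + 716*(-132 + (4*I*sqrt(15))/3) = -395345 + 716*(-132 + 4*I*sqrt(15)/3) = -395345 + (-94512 + 2864*I*sqrt(15)/3) = -489857 + 2864*I*sqrt(15)/3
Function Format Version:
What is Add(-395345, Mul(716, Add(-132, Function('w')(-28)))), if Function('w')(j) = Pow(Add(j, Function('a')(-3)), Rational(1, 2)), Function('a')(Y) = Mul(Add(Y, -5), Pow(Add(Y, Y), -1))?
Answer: Add(-489857, Mul(Rational(2864, 3), I, Pow(15, Rational(1, 2)))) ≈ Add(-4.8986e+5, Mul(3697.4, I))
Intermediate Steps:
Function('a')(Y) = Mul(Rational(1, 2), Pow(Y, -1), Add(-5, Y)) (Function('a')(Y) = Mul(Add(-5, Y), Pow(Mul(2, Y), -1)) = Mul(Add(-5, Y), Mul(Rational(1, 2), Pow(Y, -1))) = Mul(Rational(1, 2), Pow(Y, -1), Add(-5, Y)))
Function('w')(j) = Pow(Add(Rational(4, 3), j), Rational(1, 2)) (Function('w')(j) = Pow(Add(j, Mul(Rational(1, 2), Pow(-3, -1), Add(-5, -3))), Rational(1, 2)) = Pow(Add(j, Mul(Rational(1, 2), Rational(-1, 3), -8)), Rational(1, 2)) = Pow(Add(j, Rational(4, 3)), Rational(1, 2)) = Pow(Add(Rational(4, 3), j), Rational(1, 2)))
Add(-395345, Mul(716, Add(-132, Function('w')(-28)))) = Add(-395345, Mul(716, Add(-132, Mul(Rational(1, 3), Pow(Add(12, Mul(9, -28)), Rational(1, 2)))))) = Add(-395345, Mul(716, Add(-132, Mul(Rational(1, 3), Pow(Add(12, -252), Rational(1, 2)))))) = Add(-395345, Mul(716, Add(-132, Mul(Rational(1, 3), Pow(-240, Rational(1, 2)))))) = Add(-395345, Mul(716, Add(-132, Mul(Rational(1, 3), Mul(4, I, Pow(15, Rational(1, 2))))))) = Add(-395345, Mul(716, Add(-132, Mul(Rational(4, 3), I, Pow(15, Rational(1, 2)))))) = Add(-395345, Add(-94512, Mul(Rational(2864, 3), I, Pow(15, Rational(1, 2))))) = Add(-489857, Mul(Rational(2864, 3), I, Pow(15, Rational(1, 2))))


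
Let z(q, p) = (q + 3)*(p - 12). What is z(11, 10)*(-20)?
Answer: 560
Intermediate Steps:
z(q, p) = (-12 + p)*(3 + q) (z(q, p) = (3 + q)*(-12 + p) = (-12 + p)*(3 + q))
z(11, 10)*(-20) = (-36 - 12*11 + 3*10 + 10*11)*(-20) = (-36 - 132 + 30 + 110)*(-20) = -28*(-20) = 560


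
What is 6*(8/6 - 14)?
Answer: -76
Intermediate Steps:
6*(8/6 - 14) = 6*(8*(⅙) - 14) = 6*(4/3 - 14) = 6*(-38/3) = -76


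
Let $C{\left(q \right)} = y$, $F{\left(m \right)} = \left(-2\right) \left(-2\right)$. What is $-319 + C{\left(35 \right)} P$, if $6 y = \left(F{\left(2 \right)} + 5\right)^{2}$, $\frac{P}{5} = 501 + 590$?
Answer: $\frac{146647}{2} \approx 73324.0$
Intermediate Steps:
$P = 5455$ ($P = 5 \left(501 + 590\right) = 5 \cdot 1091 = 5455$)
$F{\left(m \right)} = 4$
$y = \frac{27}{2}$ ($y = \frac{\left(4 + 5\right)^{2}}{6} = \frac{9^{2}}{6} = \frac{1}{6} \cdot 81 = \frac{27}{2} \approx 13.5$)
$C{\left(q \right)} = \frac{27}{2}$
$-319 + C{\left(35 \right)} P = -319 + \frac{27}{2} \cdot 5455 = -319 + \frac{147285}{2} = \frac{146647}{2}$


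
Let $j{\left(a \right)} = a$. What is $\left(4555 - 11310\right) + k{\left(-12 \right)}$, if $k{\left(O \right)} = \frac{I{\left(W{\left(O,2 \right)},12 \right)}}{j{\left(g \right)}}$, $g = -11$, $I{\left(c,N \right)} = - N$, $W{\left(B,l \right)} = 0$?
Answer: $- \frac{74293}{11} \approx -6753.9$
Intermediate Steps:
$k{\left(O \right)} = \frac{12}{11}$ ($k{\left(O \right)} = \frac{\left(-1\right) 12}{-11} = \left(-12\right) \left(- \frac{1}{11}\right) = \frac{12}{11}$)
$\left(4555 - 11310\right) + k{\left(-12 \right)} = \left(4555 - 11310\right) + \frac{12}{11} = -6755 + \frac{12}{11} = - \frac{74293}{11}$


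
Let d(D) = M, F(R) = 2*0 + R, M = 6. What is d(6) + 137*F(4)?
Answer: 554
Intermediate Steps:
F(R) = R (F(R) = 0 + R = R)
d(D) = 6
d(6) + 137*F(4) = 6 + 137*4 = 6 + 548 = 554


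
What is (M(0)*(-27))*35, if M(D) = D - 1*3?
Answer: 2835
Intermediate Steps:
M(D) = -3 + D (M(D) = D - 3 = -3 + D)
(M(0)*(-27))*35 = ((-3 + 0)*(-27))*35 = -3*(-27)*35 = 81*35 = 2835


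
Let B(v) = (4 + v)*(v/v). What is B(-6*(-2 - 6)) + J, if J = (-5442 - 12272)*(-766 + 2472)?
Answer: -30220032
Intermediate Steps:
J = -30220084 (J = -17714*1706 = -30220084)
B(v) = 4 + v (B(v) = (4 + v)*1 = 4 + v)
B(-6*(-2 - 6)) + J = (4 - 6*(-2 - 6)) - 30220084 = (4 - 6*(-8)) - 30220084 = (4 - 1*(-48)) - 30220084 = (4 + 48) - 30220084 = 52 - 30220084 = -30220032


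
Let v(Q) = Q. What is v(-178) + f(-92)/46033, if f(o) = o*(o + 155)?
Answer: -8199670/46033 ≈ -178.13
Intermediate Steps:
f(o) = o*(155 + o)
v(-178) + f(-92)/46033 = -178 - 92*(155 - 92)/46033 = -178 - 92*63*(1/46033) = -178 - 5796*1/46033 = -178 - 5796/46033 = -8199670/46033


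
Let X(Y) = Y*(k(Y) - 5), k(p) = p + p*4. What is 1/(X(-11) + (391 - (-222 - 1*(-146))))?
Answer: 1/1127 ≈ 0.00088731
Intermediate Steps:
k(p) = 5*p (k(p) = p + 4*p = 5*p)
X(Y) = Y*(-5 + 5*Y) (X(Y) = Y*(5*Y - 5) = Y*(-5 + 5*Y))
1/(X(-11) + (391 - (-222 - 1*(-146)))) = 1/(5*(-11)*(-1 - 11) + (391 - (-222 - 1*(-146)))) = 1/(5*(-11)*(-12) + (391 - (-222 + 146))) = 1/(660 + (391 - 1*(-76))) = 1/(660 + (391 + 76)) = 1/(660 + 467) = 1/1127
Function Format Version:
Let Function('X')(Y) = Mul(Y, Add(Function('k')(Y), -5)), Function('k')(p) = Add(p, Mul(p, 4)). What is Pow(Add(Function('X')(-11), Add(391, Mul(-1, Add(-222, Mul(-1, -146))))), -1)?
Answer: Rational(1, 1127) ≈ 0.00088731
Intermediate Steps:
Function('k')(p) = Mul(5, p) (Function('k')(p) = Add(p, Mul(4, p)) = Mul(5, p))
Function('X')(Y) = Mul(Y, Add(-5, Mul(5, Y))) (Function('X')(Y) = Mul(Y, Add(Mul(5, Y), -5)) = Mul(Y, Add(-5, Mul(5, Y))))
Pow(Add(Function('X')(-11), Add(391, Mul(-1, Add(-222, Mul(-1, -146))))), -1) = Pow(Add(Mul(5, -11, Add(-1, -11)), Add(391, Mul(-1, Add(-222, Mul(-1, -146))))), -1) = Pow(Add(Mul(5, -11, -12), Add(391, Mul(-1, Add(-222, 146)))), -1) = Pow(Add(660, Add(391, Mul(-1, -76))), -1) = Pow(Add(660, Add(391, 76)), -1) = Pow(Add(660, 467), -1) = Pow(1127, -1) = Rational(1, 1127)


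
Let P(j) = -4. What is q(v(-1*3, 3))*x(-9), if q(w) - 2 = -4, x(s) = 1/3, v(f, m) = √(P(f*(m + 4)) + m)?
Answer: -⅔ ≈ -0.66667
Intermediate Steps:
v(f, m) = √(-4 + m)
x(s) = ⅓
q(w) = -2 (q(w) = 2 - 4 = -2)
q(v(-1*3, 3))*x(-9) = -2*⅓ = -⅔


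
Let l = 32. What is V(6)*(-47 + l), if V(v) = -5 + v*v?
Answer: -465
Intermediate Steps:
V(v) = -5 + v²
V(6)*(-47 + l) = (-5 + 6²)*(-47 + 32) = (-5 + 36)*(-15) = 31*(-15) = -465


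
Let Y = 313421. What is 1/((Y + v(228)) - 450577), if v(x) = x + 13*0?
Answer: -1/136928 ≈ -7.3031e-6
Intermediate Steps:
v(x) = x (v(x) = x + 0 = x)
1/((Y + v(228)) - 450577) = 1/((313421 + 228) - 450577) = 1/(313649 - 450577) = 1/(-136928) = -1/136928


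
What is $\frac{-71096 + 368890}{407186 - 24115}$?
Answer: $\frac{297794}{383071} \approx 0.77739$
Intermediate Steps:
$\frac{-71096 + 368890}{407186 - 24115} = \frac{297794}{383071}$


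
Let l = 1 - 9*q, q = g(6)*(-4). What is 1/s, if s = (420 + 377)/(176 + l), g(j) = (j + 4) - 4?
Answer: 393/797 ≈ 0.49310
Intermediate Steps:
g(j) = j (g(j) = (4 + j) - 4 = j)
q = -24 (q = 6*(-4) = -24)
l = 217 (l = 1 - 9*(-24) = 1 + 216 = 217)
s = 797/393 (s = (420 + 377)/(176 + 217) = 797/393 ≈ 2.0280)
1/s = 1/(797/393) = 393/797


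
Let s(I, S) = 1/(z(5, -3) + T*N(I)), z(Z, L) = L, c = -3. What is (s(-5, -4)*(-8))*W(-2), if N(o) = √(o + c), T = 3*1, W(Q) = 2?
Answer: 16/27 + 32*I*√2/27 ≈ 0.59259 + 1.6761*I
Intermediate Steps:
T = 3
N(o) = √(-3 + o) (N(o) = √(o - 3) = √(-3 + o))
s(I, S) = 1/(-3 + 3*√(-3 + I))
(s(-5, -4)*(-8))*W(-2) = ((1/(3*(-1 + √(-3 - 5))))*(-8))*2 = ((1/(3*(-1 + √(-8))))*(-8))*2 = ((1/(3*(-1 + 2*I*√2)))*(-8))*2 = -8/(3*(-1 + 2*I*√2))*2 = -16/(3*(-1 + 2*I*√2))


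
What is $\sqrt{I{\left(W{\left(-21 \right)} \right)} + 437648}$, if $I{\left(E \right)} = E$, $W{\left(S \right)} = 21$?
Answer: $\sqrt{437669} \approx 661.57$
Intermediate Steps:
$\sqrt{I{\left(W{\left(-21 \right)} \right)} + 437648} = \sqrt{21 + 437648} = \sqrt{437669}$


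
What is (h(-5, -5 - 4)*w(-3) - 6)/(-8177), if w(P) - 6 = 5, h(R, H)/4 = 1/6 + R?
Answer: 656/24531 ≈ 0.026742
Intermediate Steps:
h(R, H) = 2/3 + 4*R (h(R, H) = 4*(1/6 + R) = 2/3 + 4*R)
w(P) = 11 (w(P) = 6 + 5 = 11)
(h(-5, -5 - 4)*w(-3) - 6)/(-8177) = ((2/3 + 4*(-5))*11 - 6)/(-8177) = ((2/3 - 20)*11 - 6)*(-1/8177) = (-58/3*11 - 6)*(-1/8177) = (-638/3 - 6)*(-1/8177) = -656/3*(-1/8177) = 656/24531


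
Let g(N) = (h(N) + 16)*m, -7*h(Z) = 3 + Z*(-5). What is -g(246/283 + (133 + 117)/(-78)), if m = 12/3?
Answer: -4296512/77259 ≈ -55.612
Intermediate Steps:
m = 4 (m = 12*(1/3) = 4)
h(Z) = -3/7 + 5*Z/7 (h(Z) = -(3 + Z*(-5))/7 = -(3 - 5*Z)/7 = -3/7 + 5*Z/7)
g(N) = 436/7 + 20*N/7 (g(N) = ((-3/7 + 5*N/7) + 16)*4 = (109/7 + 5*N/7)*4 = 436/7 + 20*N/7)
-g(246/283 + (133 + 117)/(-78)) = -(436/7 + 20*(246/283 + (133 + 117)/(-78))/7) = -(436/7 + 20*(246*(1/283) + 250*(-1/78))/7) = -(436/7 + 20*(246/283 - 125/39)/7) = -(436/7 + (20/7)*(-25781/11037)) = -(436/7 - 73660/11037) = -1*4296512/77259 = -4296512/77259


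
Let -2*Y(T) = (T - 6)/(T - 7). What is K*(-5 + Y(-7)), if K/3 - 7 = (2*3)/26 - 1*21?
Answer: 82161/364 ≈ 225.72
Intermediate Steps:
Y(T) = -(-6 + T)/(2*(-7 + T)) (Y(T) = -(T - 6)/(2*(T - 7)) = -(-6 + T)/(2*(-7 + T)))
K = -537/13 (K = 21 + 3*((2*3)/26 - 1*21) = 21 + 3*(6*(1/26) - 21) = 21 + 3*(3/13 - 21) = 21 + 3*(-270/13) = 21 - 810/13 = -537/13 ≈ -41.308)
K*(-5 + Y(-7)) = -537*(-5 + (6 - 1*(-7))/(2*(-7 - 7)))/13 = -537*(-5 + (½)*(6 + 7)/(-14))/13 = -537*(-5 + (½)*(-1/14)*13)/13 = -537*(-5 - 13/28)/13 = -537/13*(-153/28) = 82161/364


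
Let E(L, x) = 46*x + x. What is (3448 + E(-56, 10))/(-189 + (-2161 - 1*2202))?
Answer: -1959/2276 ≈ -0.86072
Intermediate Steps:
E(L, x) = 47*x
(3448 + E(-56, 10))/(-189 + (-2161 - 1*2202)) = (3448 + 47*10)/(-189 + (-2161 - 1*2202)) = (3448 + 470)/(-189 + (-2161 - 2202)) = 3918/(-189 - 4363) = 3918/(-4552) = 3918*(-1/4552) = -1959/2276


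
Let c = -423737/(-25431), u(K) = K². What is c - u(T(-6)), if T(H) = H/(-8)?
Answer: 6550913/406896 ≈ 16.100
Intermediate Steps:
T(H) = -H/8 (T(H) = H*(-⅛) = -H/8)
c = 423737/25431 (c = -423737*(-1/25431) = 423737/25431 ≈ 16.662)
c - u(T(-6)) = 423737/25431 - (-⅛*(-6))² = 423737/25431 - (¾)² = 423737/25431 - 1*9/16 = 423737/25431 - 9/16 = 6550913/406896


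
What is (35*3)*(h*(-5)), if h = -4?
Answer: 2100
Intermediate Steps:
(35*3)*(h*(-5)) = (35*3)*(-4*(-5)) = 105*20 = 2100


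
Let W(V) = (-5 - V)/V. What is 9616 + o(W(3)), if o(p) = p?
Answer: 28840/3 ≈ 9613.3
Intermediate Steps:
W(V) = (-5 - V)/V
9616 + o(W(3)) = 9616 + (-5 - 1*3)/3 = 9616 + (-5 - 3)/3 = 9616 + (⅓)*(-8) = 9616 - 8/3 = 28840/3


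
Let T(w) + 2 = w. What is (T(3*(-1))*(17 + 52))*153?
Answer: -52785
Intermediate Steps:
T(w) = -2 + w
(T(3*(-1))*(17 + 52))*153 = ((-2 + 3*(-1))*(17 + 52))*153 = ((-2 - 3)*69)*153 = -5*69*153 = -345*153 = -52785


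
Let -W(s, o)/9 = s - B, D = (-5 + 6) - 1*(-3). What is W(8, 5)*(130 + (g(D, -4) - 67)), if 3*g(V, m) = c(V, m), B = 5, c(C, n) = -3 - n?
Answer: -1710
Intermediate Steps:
D = 4 (D = 1 + 3 = 4)
g(V, m) = -1 - m/3 (g(V, m) = (-3 - m)/3 = -1 - m/3)
W(s, o) = 45 - 9*s (W(s, o) = -9*(s - 1*5) = -9*(s - 5) = -9*(-5 + s) = 45 - 9*s)
W(8, 5)*(130 + (g(D, -4) - 67)) = (45 - 9*8)*(130 + ((-1 - ⅓*(-4)) - 67)) = (45 - 72)*(130 + ((-1 + 4/3) - 67)) = -27*(130 + (⅓ - 67)) = -27*(130 - 200/3) = -27*190/3 = -1710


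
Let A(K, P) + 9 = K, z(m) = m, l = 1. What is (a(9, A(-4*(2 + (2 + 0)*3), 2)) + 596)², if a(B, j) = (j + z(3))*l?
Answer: 311364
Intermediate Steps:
A(K, P) = -9 + K
a(B, j) = 3 + j (a(B, j) = (j + 3)*1 = (3 + j)*1 = 3 + j)
(a(9, A(-4*(2 + (2 + 0)*3), 2)) + 596)² = ((3 + (-9 - 4*(2 + (2 + 0)*3))) + 596)² = ((3 + (-9 - 4*(2 + 2*3))) + 596)² = ((3 + (-9 - 4*(2 + 6))) + 596)² = ((3 + (-9 - 4*8)) + 596)² = ((3 + (-9 - 32)) + 596)² = ((3 - 41) + 596)² = (-38 + 596)² = 558² = 311364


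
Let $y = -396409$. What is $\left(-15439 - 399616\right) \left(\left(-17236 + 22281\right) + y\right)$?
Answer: $162437585020$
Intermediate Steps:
$\left(-15439 - 399616\right) \left(\left(-17236 + 22281\right) + y\right) = \left(-15439 - 399616\right) \left(\left(-17236 + 22281\right) - 396409\right) = - 415055 \left(5045 - 396409\right) = \left(-415055\right) \left(-391364\right) = 162437585020$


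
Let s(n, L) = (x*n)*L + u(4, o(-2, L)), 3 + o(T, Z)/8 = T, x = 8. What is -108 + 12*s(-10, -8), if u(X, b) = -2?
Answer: 7548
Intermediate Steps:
o(T, Z) = -24 + 8*T
s(n, L) = -2 + 8*L*n (s(n, L) = (8*n)*L - 2 = 8*L*n - 2 = -2 + 8*L*n)
-108 + 12*s(-10, -8) = -108 + 12*(-2 + 8*(-8)*(-10)) = -108 + 12*(-2 + 640) = -108 + 12*638 = -108 + 7656 = 7548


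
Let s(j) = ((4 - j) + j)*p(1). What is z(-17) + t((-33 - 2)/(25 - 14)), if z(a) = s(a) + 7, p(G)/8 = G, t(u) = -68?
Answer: -29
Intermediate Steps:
p(G) = 8*G
s(j) = 32 (s(j) = ((4 - j) + j)*(8*1) = 4*8 = 32)
z(a) = 39 (z(a) = 32 + 7 = 39)
z(-17) + t((-33 - 2)/(25 - 14)) = 39 - 68 = -29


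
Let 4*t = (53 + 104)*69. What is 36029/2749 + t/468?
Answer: 32408735/1715376 ≈ 18.893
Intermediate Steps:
t = 10833/4 (t = ((53 + 104)*69)/4 = (157*69)/4 = (¼)*10833 = 10833/4 ≈ 2708.3)
36029/2749 + t/468 = 36029/2749 + (10833/4)/468 = 36029*(1/2749) + (10833/4)*(1/468) = 36029/2749 + 3611/624 = 32408735/1715376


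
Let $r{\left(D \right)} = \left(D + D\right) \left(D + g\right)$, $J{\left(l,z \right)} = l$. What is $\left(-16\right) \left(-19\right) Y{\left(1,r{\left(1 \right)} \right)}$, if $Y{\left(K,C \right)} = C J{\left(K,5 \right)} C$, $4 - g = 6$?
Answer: $1216$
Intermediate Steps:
$g = -2$ ($g = 4 - 6 = -2$)
$r{\left(D \right)} = 2 D \left(-2 + D\right)$ ($r{\left(D \right)} = \left(D + D\right) \left(D - 2\right) = 2 D \left(-2 + D\right)$)
$Y{\left(K,C \right)} = K C^{2}$ ($Y{\left(K,C \right)} = C K C = K C^{2}$)
$\left(-16\right) \left(-19\right) Y{\left(1,r{\left(1 \right)} \right)} = \left(-16\right) \left(-19\right) 1 \left(2 \cdot 1 \left(-2 + 1\right)\right)^{2} = 304 \cdot 1 \left(2 \cdot 1 \left(-1\right)\right)^{2} = 304 \cdot 1 \left(-2\right)^{2} = 304 \cdot 1 \cdot 4 = 304 \cdot 4 = 1216$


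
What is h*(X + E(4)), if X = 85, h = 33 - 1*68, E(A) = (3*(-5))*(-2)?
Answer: -4025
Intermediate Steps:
E(A) = 30 (E(A) = -15*(-2) = 30)
h = -35 (h = 33 - 68 = -35)
h*(X + E(4)) = -35*(85 + 30) = -35*115 = -4025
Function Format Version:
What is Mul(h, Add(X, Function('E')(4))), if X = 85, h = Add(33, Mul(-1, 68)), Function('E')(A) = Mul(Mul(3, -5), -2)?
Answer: -4025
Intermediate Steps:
Function('E')(A) = 30 (Function('E')(A) = Mul(-15, -2) = 30)
h = -35 (h = Add(33, -68) = -35)
Mul(h, Add(X, Function('E')(4))) = Mul(-35, Add(85, 30)) = Mul(-35, 115) = -4025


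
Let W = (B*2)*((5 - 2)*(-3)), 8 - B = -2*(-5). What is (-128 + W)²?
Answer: 8464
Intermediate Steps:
B = -2 (B = 8 - (-2)*(-5) = 8 - 1*10 = 8 - 10 = -2)
W = 36 (W = (-2*2)*((5 - 2)*(-3)) = -12*(-3) = -4*(-9) = 36)
(-128 + W)² = (-128 + 36)² = (-92)² = 8464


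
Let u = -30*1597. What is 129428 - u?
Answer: 177338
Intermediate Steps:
u = -47910
129428 - u = 129428 - 1*(-47910) = 129428 + 47910 = 177338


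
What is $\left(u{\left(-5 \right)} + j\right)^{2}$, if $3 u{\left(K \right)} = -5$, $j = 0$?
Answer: $\frac{25}{9} \approx 2.7778$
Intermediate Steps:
$u{\left(K \right)} = - \frac{5}{3}$ ($u{\left(K \right)} = \frac{1}{3} \left(-5\right) = - \frac{5}{3}$)
$\left(u{\left(-5 \right)} + j\right)^{2} = \left(- \frac{5}{3} + 0\right)^{2} = \left(- \frac{5}{3}\right)^{2} = \frac{25}{9}$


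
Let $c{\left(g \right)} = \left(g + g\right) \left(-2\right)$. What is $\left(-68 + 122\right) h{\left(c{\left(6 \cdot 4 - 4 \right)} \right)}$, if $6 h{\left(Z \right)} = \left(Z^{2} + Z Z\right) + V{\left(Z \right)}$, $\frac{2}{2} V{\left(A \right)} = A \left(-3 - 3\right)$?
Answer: $119520$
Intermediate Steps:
$V{\left(A \right)} = - 6 A$ ($V{\left(A \right)} = A \left(-3 - 3\right) = A \left(-6\right) = - 6 A$)
$c{\left(g \right)} = - 4 g$ ($c{\left(g \right)} = 2 g \left(-2\right) = - 4 g$)
$h{\left(Z \right)} = - Z + \frac{Z^{2}}{3}$ ($h{\left(Z \right)} = \frac{\left(Z^{2} + Z Z\right) - 6 Z}{6} = \frac{\left(Z^{2} + Z^{2}\right) - 6 Z}{6} = \frac{2 Z^{2} - 6 Z}{6} = \frac{- 6 Z + 2 Z^{2}}{6} = - Z + \frac{Z^{2}}{3}$)
$\left(-68 + 122\right) h{\left(c{\left(6 \cdot 4 - 4 \right)} \right)} = \left(-68 + 122\right) \frac{- 4 \left(6 \cdot 4 - 4\right) \left(-3 - 4 \left(6 \cdot 4 - 4\right)\right)}{3} = 54 \frac{- 4 \left(24 - 4\right) \left(-3 - 4 \left(24 - 4\right)\right)}{3} = 54 \frac{\left(-4\right) 20 \left(-3 - 80\right)}{3} = 54 \cdot \frac{1}{3} \left(-80\right) \left(-3 - 80\right) = 54 \cdot \frac{1}{3} \left(-80\right) \left(-83\right) = 54 \cdot \frac{6640}{3} = 119520$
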